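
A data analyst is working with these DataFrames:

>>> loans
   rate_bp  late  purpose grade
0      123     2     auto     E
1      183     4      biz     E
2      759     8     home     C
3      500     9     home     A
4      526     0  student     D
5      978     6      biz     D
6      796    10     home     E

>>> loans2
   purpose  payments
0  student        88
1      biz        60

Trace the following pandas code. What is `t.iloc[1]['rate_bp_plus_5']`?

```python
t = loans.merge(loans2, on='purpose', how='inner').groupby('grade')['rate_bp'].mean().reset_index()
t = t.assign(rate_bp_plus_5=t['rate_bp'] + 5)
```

188.0

merge on 'purpose' (how='inner') → 3 rows:
   rate_bp  late  purpose grade  payments
0      183     4      biz     E        60
1      526     0  student     D        88
2      978     6      biz     D        60
group by grade, mean of rate_bp:
grade
D    752.0
E    183.0
Name: rate_bp, dtype: float64
reset_index():
  grade  rate_bp
0     D    752.0
1     E    183.0
add column rate_bp_plus_5 = t['rate_bp'] + 5:
  grade  rate_bp  rate_bp_plus_5
0     D    752.0           757.0
1     E    183.0           188.0
So iloc[1]['rate_bp_plus_5'] = 188.0.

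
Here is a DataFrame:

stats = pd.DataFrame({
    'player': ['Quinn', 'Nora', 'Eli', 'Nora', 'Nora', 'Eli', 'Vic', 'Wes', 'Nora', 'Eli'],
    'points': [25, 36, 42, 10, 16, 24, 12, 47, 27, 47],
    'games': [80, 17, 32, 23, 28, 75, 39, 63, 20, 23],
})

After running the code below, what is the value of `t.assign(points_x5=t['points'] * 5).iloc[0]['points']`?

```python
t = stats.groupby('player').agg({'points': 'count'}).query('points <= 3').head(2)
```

3

group by player, count of points:
        points
player        
Eli          3
Nora         4
Quinn        1
Vic          1
Wes          1
filter rows where points <= 3:
        points
player        
Eli          3
Quinn        1
Vic          1
Wes          1
take first 2 rows:
        points
player        
Eli          3
Quinn        1
add column points_x5 = t['points'] * 5:
        points  points_x5
player                   
Eli          3         15
Quinn        1          5
So iloc[0]['points'] = 3.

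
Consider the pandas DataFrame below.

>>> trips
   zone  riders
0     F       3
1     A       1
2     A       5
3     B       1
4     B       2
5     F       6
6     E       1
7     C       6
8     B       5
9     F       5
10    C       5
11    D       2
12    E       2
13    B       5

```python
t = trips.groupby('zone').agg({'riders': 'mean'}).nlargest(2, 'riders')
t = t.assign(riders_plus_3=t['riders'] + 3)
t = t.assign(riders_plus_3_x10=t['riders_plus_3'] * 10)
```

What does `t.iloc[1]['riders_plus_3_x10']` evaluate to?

76.6666666667

group by zone, mean of riders:
        riders
zone          
A     3.000000
B     3.250000
C     5.500000
D     2.000000
E     1.500000
F     4.666667
take 2 rows with largest riders:
        riders
zone          
C     5.500000
F     4.666667
add column riders_plus_3 = t['riders'] + 3:
        riders  riders_plus_3
zone                         
C     5.500000       8.500000
F     4.666667       7.666667
add column riders_plus_3_x10 = t['riders_plus_3'] * 10:
        riders  riders_plus_3  riders_plus_3_x10
zone                                            
C     5.500000       8.500000          85.000000
F     4.666667       7.666667          76.666667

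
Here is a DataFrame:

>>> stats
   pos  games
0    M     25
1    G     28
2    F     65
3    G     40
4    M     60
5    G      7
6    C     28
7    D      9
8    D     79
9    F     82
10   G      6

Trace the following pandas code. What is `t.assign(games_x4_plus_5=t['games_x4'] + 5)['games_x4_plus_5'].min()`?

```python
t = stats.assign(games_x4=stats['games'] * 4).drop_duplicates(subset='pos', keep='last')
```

add column games_x4 = stats['games'] * 4:
   pos  games  games_x4
0    M     25       100
1    G     28       112
2    F     65       260
3    G     40       160
4    M     60       240
5    G      7        28
6    C     28       112
7    D      9        36
8    D     79       316
9    F     82       328
10   G      6        24
drop duplicate pos (keep=last):
   pos  games  games_x4
4    M     60       240
6    C     28       112
8    D     79       316
9    F     82       328
10   G      6        24
add column games_x4_plus_5 = t['games_x4'] + 5:
   pos  games  games_x4  games_x4_plus_5
4    M     60       240              245
6    C     28       112              117
8    D     79       316              321
9    F     82       328              333
10   G      6        24               29
Then the min of column 'games_x4_plus_5': 29

29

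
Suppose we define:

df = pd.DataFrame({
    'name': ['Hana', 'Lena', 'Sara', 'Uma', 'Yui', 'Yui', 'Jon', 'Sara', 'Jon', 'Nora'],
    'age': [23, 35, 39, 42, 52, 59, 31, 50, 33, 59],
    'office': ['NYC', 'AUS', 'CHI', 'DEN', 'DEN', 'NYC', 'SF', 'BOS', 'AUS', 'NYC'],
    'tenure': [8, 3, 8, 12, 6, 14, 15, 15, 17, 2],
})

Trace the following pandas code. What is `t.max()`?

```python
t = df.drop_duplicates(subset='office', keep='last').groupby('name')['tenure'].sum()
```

drop duplicate office (keep=last):
   name  age office  tenure
2  Sara   39    CHI       8
4   Yui   52    DEN       6
6   Jon   31     SF      15
7  Sara   50    BOS      15
8   Jon   33    AUS      17
9  Nora   59    NYC       2
group by name, sum of tenure:
name
Jon     32
Nora     2
Sara    23
Yui      6
Name: tenure, dtype: int64
So max() = 32.

32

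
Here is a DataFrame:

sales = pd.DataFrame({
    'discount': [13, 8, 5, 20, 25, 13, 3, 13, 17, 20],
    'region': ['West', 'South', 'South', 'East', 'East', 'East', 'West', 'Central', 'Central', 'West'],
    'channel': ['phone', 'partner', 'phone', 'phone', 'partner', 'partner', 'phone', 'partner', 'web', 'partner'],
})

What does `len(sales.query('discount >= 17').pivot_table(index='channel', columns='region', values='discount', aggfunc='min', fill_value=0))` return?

filter rows where discount >= 17:
   discount   region  channel
3        20     East    phone
4        25     East  partner
8        17  Central      web
9        20     West  partner
pivot: rows=channel, cols=region, min(discount):
region   Central  East  West
channel                     
partner        0    25    20
phone          0    20     0
web           17     0     0

3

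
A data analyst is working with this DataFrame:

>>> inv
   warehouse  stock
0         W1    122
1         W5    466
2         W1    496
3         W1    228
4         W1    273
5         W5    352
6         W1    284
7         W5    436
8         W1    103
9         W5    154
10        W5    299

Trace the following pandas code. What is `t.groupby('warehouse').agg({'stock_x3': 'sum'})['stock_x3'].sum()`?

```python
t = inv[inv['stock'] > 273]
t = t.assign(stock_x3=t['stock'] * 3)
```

filter rows where stock > 273:
   warehouse  stock
1         W5    466
2         W1    496
5         W5    352
6         W1    284
7         W5    436
10        W5    299
add column stock_x3 = t['stock'] * 3:
   warehouse  stock  stock_x3
1         W5    466      1398
2         W1    496      1488
5         W5    352      1056
6         W1    284       852
7         W5    436      1308
10        W5    299       897
group by warehouse, sum of stock_x3:
           stock_x3
warehouse          
W1             2340
W5             4659
sum of column 'stock_x3' → 6999

6999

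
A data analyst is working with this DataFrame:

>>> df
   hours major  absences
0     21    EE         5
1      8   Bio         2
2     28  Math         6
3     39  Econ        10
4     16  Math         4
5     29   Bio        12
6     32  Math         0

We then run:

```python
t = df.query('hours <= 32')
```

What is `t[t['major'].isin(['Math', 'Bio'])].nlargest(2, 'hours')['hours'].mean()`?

30.5

filter rows where hours <= 32:
   hours major  absences
0     21    EE         5
1      8   Bio         2
2     28  Math         6
4     16  Math         4
5     29   Bio        12
6     32  Math         0
filter rows where major in ['Math', 'Bio']:
   hours major  absences
1      8   Bio         2
2     28  Math         6
4     16  Math         4
5     29   Bio        12
6     32  Math         0
take 2 rows with largest hours:
   hours major  absences
6     32  Math         0
5     29   Bio        12
Taking the mean of column 'hours' gives 30.5.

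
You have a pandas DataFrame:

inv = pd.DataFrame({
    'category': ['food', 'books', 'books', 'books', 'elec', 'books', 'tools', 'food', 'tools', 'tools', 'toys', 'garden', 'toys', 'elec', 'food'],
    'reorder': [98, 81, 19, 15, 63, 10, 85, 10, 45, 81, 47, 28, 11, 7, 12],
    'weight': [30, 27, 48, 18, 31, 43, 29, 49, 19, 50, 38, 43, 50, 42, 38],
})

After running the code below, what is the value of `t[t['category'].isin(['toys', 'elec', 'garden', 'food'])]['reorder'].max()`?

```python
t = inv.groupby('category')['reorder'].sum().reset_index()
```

group by category, sum of reorder:
category
books     125
elec       70
food      120
garden     28
tools     211
toys       58
Name: reorder, dtype: int64
reset_index():
  category  reorder
0    books      125
1     elec       70
2     food      120
3   garden       28
4    tools      211
5     toys       58
filter rows where category in ['toys', 'elec', 'garden', 'food']:
  category  reorder
1     elec       70
2     food      120
3   garden       28
5     toys       58
Finally, max of column 'reorder' = 120.

120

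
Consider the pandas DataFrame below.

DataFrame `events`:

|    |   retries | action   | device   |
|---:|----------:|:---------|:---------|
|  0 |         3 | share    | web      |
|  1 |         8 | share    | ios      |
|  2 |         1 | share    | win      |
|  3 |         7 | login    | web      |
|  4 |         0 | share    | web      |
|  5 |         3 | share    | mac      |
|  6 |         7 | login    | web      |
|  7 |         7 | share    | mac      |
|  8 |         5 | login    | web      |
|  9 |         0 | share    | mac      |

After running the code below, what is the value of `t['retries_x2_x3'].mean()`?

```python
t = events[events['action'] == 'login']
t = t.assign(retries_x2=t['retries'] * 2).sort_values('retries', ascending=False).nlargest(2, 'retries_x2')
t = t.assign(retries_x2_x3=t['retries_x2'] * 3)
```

filter rows where action == 'login':
   retries action device
3        7  login    web
6        7  login    web
8        5  login    web
add column retries_x2 = t['retries'] * 2:
   retries action device  retries_x2
3        7  login    web          14
6        7  login    web          14
8        5  login    web          10
sort by retries descending:
   retries action device  retries_x2
3        7  login    web          14
6        7  login    web          14
8        5  login    web          10
take 2 rows with largest retries_x2:
   retries action device  retries_x2
3        7  login    web          14
6        7  login    web          14
add column retries_x2_x3 = t['retries_x2'] * 3:
   retries action device  retries_x2  retries_x2_x3
3        7  login    web          14             42
6        7  login    web          14             42
mean of column 'retries_x2_x3' → 42.0

42.0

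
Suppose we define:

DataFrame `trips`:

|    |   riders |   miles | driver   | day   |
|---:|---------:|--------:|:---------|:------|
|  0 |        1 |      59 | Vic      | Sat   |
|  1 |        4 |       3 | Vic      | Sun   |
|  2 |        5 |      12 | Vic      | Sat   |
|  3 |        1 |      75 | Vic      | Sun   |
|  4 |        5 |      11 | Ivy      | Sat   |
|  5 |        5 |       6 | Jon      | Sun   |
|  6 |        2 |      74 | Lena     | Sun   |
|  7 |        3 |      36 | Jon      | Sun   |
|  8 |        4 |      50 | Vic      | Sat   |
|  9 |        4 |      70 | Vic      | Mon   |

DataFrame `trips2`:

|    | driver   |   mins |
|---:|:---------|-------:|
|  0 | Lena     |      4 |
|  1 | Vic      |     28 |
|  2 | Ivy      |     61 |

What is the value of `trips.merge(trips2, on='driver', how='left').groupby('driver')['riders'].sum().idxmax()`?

merge on 'driver' (how='left') → 10 rows:
   riders  miles driver  day  mins
0       1     59    Vic  Sat  28.0
1       4      3    Vic  Sun  28.0
2       5     12    Vic  Sat  28.0
3       1     75    Vic  Sun  28.0
4       5     11    Ivy  Sat  61.0
5       5      6    Jon  Sun   NaN
6       2     74   Lena  Sun   4.0
7       3     36    Jon  Sun   NaN
8       4     50    Vic  Sat  28.0
9       4     70    Vic  Mon  28.0
group by driver, sum of riders:
driver
Ivy      5
Jon      8
Lena     2
Vic     19
Name: riders, dtype: int64
So idxmax() = Vic.

Vic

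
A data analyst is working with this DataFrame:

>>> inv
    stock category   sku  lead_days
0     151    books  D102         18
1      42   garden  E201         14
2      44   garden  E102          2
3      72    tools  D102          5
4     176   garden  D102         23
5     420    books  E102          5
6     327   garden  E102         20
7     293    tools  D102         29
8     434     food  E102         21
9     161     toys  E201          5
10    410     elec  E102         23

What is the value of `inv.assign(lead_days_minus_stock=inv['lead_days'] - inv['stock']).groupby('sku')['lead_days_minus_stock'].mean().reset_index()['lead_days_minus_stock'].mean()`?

add column lead_days_minus_stock = inv['lead_days'] - inv['stock']:
    stock category   sku  lead_days  lead_days_minus_stock
0     151    books  D102         18                   -133
1      42   garden  E201         14                    -28
2      44   garden  E102          2                    -42
3      72    tools  D102          5                    -67
4     176   garden  D102         23                   -153
5     420    books  E102          5                   -415
6     327   garden  E102         20                   -307
7     293    tools  D102         29                   -264
8     434     food  E102         21                   -413
9     161     toys  E201          5                   -156
10    410     elec  E102         23                   -387
group by sku, mean of lead_days_minus_stock:
sku
D102   -154.25
E102   -312.80
E201    -92.00
Name: lead_days_minus_stock, dtype: float64
reset_index():
    sku  lead_days_minus_stock
0  D102                -154.25
1  E102                -312.80
2  E201                 -92.00
Finally, mean of column 'lead_days_minus_stock' = -186.35.

-186.35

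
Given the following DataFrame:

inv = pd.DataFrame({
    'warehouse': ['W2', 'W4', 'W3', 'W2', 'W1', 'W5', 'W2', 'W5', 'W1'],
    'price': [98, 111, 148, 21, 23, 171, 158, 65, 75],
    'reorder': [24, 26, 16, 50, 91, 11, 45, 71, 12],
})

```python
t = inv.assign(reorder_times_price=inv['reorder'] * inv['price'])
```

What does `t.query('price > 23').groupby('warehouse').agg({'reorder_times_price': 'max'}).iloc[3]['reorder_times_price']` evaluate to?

add column reorder_times_price = inv['reorder'] * inv['price']:
  warehouse  price  reorder  reorder_times_price
0        W2     98       24                 2352
1        W4    111       26                 2886
2        W3    148       16                 2368
3        W2     21       50                 1050
4        W1     23       91                 2093
5        W5    171       11                 1881
6        W2    158       45                 7110
7        W5     65       71                 4615
8        W1     75       12                  900
filter rows where price > 23:
  warehouse  price  reorder  reorder_times_price
0        W2     98       24                 2352
1        W4    111       26                 2886
2        W3    148       16                 2368
5        W5    171       11                 1881
6        W2    158       45                 7110
7        W5     65       71                 4615
8        W1     75       12                  900
group by warehouse, max of reorder_times_price:
           reorder_times_price
warehouse                     
W1                         900
W2                        7110
W3                        2368
W4                        2886
W5                        4615
Hence 2886.

2886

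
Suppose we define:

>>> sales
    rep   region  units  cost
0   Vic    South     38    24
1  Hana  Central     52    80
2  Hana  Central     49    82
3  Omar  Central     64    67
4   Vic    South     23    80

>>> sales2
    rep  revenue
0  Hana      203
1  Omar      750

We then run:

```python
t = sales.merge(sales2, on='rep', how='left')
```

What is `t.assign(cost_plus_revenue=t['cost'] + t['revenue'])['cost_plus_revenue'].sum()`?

1385.0

merge on 'rep' (how='left') → 5 rows:
    rep   region  units  cost  revenue
0   Vic    South     38    24      NaN
1  Hana  Central     52    80    203.0
2  Hana  Central     49    82    203.0
3  Omar  Central     64    67    750.0
4   Vic    South     23    80      NaN
add column cost_plus_revenue = t['cost'] + t['revenue']:
    rep   region  units  cost  revenue  cost_plus_revenue
0   Vic    South     38    24      NaN                NaN
1  Hana  Central     52    80    203.0              283.0
2  Hana  Central     49    82    203.0              285.0
3  Omar  Central     64    67    750.0              817.0
4   Vic    South     23    80      NaN                NaN
sum of column 'cost_plus_revenue' → 1385.0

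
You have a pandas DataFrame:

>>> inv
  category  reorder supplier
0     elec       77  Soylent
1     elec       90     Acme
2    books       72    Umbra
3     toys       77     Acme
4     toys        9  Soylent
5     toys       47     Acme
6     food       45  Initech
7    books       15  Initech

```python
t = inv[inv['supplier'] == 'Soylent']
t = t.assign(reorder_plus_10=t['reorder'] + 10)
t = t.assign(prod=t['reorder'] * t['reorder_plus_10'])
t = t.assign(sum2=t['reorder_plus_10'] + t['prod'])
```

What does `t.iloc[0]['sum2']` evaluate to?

6786

filter rows where supplier == 'Soylent':
  category  reorder supplier
0     elec       77  Soylent
4     toys        9  Soylent
add column reorder_plus_10 = t['reorder'] + 10:
  category  reorder supplier  reorder_plus_10
0     elec       77  Soylent               87
4     toys        9  Soylent               19
add column prod = t['reorder'] * t['reorder_plus_10']:
  category  reorder supplier  reorder_plus_10  prod
0     elec       77  Soylent               87  6699
4     toys        9  Soylent               19   171
add column sum2 = t['reorder_plus_10'] + t['prod']:
  category  reorder supplier  reorder_plus_10  prod  sum2
0     elec       77  Soylent               87  6699  6786
4     toys        9  Soylent               19   171   190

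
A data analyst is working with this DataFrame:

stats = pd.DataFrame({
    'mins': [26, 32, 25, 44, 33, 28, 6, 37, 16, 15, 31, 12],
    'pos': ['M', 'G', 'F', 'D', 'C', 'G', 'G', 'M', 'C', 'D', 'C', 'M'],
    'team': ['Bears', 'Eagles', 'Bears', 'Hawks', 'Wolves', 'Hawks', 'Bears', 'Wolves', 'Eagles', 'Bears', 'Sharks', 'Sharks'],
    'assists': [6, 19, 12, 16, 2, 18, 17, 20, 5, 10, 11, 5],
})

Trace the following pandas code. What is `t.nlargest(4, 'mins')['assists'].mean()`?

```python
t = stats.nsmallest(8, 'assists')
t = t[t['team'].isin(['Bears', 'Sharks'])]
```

take 8 rows with smallest assists:
    mins pos    team  assists
4     33   C  Wolves        2
8     16   C  Eagles        5
11    12   M  Sharks        5
0     26   M   Bears        6
9     15   D   Bears       10
10    31   C  Sharks       11
2     25   F   Bears       12
3     44   D   Hawks       16
filter rows where team in ['Bears', 'Sharks']:
    mins pos    team  assists
11    12   M  Sharks        5
0     26   M   Bears        6
9     15   D   Bears       10
10    31   C  Sharks       11
2     25   F   Bears       12
take 4 rows with largest mins:
    mins pos    team  assists
10    31   C  Sharks       11
0     26   M   Bears        6
2     25   F   Bears       12
9     15   D   Bears       10
Taking the mean of column 'assists' gives 9.75.

9.75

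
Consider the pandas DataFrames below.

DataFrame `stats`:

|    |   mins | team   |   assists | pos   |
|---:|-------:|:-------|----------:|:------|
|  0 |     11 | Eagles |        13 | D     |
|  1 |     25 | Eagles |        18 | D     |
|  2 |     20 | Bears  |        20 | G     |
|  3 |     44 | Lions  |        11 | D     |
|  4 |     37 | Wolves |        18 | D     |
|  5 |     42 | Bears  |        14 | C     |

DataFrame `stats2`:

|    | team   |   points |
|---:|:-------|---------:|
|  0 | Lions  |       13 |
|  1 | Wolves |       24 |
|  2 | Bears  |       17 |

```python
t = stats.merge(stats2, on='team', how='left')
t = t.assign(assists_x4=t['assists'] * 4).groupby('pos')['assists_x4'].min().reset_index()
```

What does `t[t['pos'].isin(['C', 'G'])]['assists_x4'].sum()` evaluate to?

136

merge on 'team' (how='left') → 6 rows:
   mins    team  assists pos  points
0    11  Eagles       13   D     NaN
1    25  Eagles       18   D     NaN
2    20   Bears       20   G    17.0
3    44   Lions       11   D    13.0
4    37  Wolves       18   D    24.0
5    42   Bears       14   C    17.0
add column assists_x4 = t['assists'] * 4:
   mins    team  assists pos  points  assists_x4
0    11  Eagles       13   D     NaN          52
1    25  Eagles       18   D     NaN          72
2    20   Bears       20   G    17.0          80
3    44   Lions       11   D    13.0          44
4    37  Wolves       18   D    24.0          72
5    42   Bears       14   C    17.0          56
group by pos, min of assists_x4:
pos
C    56
D    44
G    80
Name: assists_x4, dtype: int64
reset_index():
  pos  assists_x4
0   C          56
1   D          44
2   G          80
filter rows where pos in ['C', 'G']:
  pos  assists_x4
0   C          56
2   G          80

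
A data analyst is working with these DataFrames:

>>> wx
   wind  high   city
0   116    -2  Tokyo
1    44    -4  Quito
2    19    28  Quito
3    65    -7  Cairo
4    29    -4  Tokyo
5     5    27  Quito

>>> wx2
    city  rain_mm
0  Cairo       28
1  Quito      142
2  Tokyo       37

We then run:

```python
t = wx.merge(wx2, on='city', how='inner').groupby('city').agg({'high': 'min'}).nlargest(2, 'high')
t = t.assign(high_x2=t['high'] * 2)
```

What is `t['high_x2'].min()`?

-8

merge on 'city' (how='inner') → 6 rows:
   wind  high   city  rain_mm
0   116    -2  Tokyo       37
1    44    -4  Quito      142
2    19    28  Quito      142
3    65    -7  Cairo       28
4    29    -4  Tokyo       37
5     5    27  Quito      142
group by city, min of high:
       high
city       
Cairo    -7
Quito    -4
Tokyo    -4
take 2 rows with largest high:
       high
city       
Quito    -4
Tokyo    -4
add column high_x2 = t['high'] * 2:
       high  high_x2
city                
Quito    -4       -8
Tokyo    -4       -8
Finally, min of column 'high_x2' = -8.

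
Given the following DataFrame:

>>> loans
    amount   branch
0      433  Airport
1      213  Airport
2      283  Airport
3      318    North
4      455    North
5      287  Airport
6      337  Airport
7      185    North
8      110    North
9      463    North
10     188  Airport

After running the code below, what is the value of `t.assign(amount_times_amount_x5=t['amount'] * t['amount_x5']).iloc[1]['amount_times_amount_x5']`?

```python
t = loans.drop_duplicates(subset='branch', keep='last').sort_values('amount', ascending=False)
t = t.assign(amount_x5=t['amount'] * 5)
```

176720

drop duplicate branch (keep=last):
    amount   branch
9      463    North
10     188  Airport
sort by amount descending:
    amount   branch
9      463    North
10     188  Airport
add column amount_x5 = t['amount'] * 5:
    amount   branch  amount_x5
9      463    North       2315
10     188  Airport        940
add column amount_times_amount_x5 = t['amount'] * t['amount_x5']:
    amount   branch  amount_x5  amount_times_amount_x5
9      463    North       2315                 1071845
10     188  Airport        940                  176720
Hence 176720.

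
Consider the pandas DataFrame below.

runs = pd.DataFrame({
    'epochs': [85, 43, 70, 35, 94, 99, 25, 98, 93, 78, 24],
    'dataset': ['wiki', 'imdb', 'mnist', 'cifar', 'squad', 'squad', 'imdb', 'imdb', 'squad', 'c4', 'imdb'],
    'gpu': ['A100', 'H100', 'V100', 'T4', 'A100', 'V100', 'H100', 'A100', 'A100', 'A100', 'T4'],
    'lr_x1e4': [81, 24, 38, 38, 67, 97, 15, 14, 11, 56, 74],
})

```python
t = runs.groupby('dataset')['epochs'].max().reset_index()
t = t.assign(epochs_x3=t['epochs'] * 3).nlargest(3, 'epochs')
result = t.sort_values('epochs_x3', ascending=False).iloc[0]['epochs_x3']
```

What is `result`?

group by dataset, max of epochs:
dataset
c4       78
cifar    35
imdb     98
mnist    70
squad    99
wiki     85
Name: epochs, dtype: int64
reset_index():
  dataset  epochs
0      c4      78
1   cifar      35
2    imdb      98
3   mnist      70
4   squad      99
5    wiki      85
add column epochs_x3 = t['epochs'] * 3:
  dataset  epochs  epochs_x3
0      c4      78        234
1   cifar      35        105
2    imdb      98        294
3   mnist      70        210
4   squad      99        297
5    wiki      85        255
take 3 rows with largest epochs:
  dataset  epochs  epochs_x3
4   squad      99        297
2    imdb      98        294
5    wiki      85        255
sort by epochs_x3 descending:
  dataset  epochs  epochs_x3
4   squad      99        297
2    imdb      98        294
5    wiki      85        255
Reading off the value at position 0, column 'epochs_x3', we get 297.

297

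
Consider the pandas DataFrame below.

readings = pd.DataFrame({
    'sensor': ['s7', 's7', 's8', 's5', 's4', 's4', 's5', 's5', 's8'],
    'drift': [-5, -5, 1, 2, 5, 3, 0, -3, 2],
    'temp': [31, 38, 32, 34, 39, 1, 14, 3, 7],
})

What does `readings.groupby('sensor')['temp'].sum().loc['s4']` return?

group by sensor, sum of temp:
sensor
s4    40
s5    51
s7    69
s8    39
Name: temp, dtype: int64

40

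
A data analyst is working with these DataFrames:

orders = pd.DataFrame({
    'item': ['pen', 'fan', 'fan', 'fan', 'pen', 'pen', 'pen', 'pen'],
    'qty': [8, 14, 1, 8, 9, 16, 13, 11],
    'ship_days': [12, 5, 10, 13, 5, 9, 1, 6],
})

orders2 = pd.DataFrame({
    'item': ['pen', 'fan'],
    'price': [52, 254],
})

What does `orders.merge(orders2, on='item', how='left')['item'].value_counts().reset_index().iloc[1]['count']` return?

merge on 'item' (how='left') → 8 rows:
  item  qty  ship_days  price
0  pen    8         12     52
1  fan   14          5    254
2  fan    1         10    254
3  fan    8         13    254
4  pen    9          5     52
5  pen   16          9     52
6  pen   13          1     52
7  pen   11          6     52
value_counts of item:
item
pen    5
fan    3
Name: count, dtype: int64
reset_index():
  item  count
0  pen      5
1  fan      3
Taking the value at position 1, column 'count' gives 3.

3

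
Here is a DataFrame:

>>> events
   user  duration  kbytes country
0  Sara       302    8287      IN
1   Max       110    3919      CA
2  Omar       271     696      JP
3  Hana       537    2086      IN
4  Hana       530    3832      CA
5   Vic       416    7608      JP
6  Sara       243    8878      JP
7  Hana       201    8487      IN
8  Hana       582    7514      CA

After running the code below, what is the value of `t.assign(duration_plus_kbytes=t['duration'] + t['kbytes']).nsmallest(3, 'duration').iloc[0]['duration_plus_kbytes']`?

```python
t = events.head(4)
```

take first 4 rows:
   user  duration  kbytes country
0  Sara       302    8287      IN
1   Max       110    3919      CA
2  Omar       271     696      JP
3  Hana       537    2086      IN
add column duration_plus_kbytes = t['duration'] + t['kbytes']:
   user  duration  kbytes country  duration_plus_kbytes
0  Sara       302    8287      IN                  8589
1   Max       110    3919      CA                  4029
2  Omar       271     696      JP                   967
3  Hana       537    2086      IN                  2623
take 3 rows with smallest duration:
   user  duration  kbytes country  duration_plus_kbytes
1   Max       110    3919      CA                  4029
2  Omar       271     696      JP                   967
0  Sara       302    8287      IN                  8589

4029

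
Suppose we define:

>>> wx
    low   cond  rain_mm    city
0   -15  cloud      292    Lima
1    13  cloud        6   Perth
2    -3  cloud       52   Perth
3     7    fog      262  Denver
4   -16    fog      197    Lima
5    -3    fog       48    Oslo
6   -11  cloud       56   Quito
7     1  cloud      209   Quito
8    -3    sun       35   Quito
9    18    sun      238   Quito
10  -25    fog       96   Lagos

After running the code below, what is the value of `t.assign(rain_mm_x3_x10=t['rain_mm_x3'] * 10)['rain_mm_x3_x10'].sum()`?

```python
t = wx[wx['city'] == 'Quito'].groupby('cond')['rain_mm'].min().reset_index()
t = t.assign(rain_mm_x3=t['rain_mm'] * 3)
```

filter rows where city == 'Quito':
   low   cond  rain_mm   city
6  -11  cloud       56  Quito
7    1  cloud      209  Quito
8   -3    sun       35  Quito
9   18    sun      238  Quito
group by cond, min of rain_mm:
cond
cloud    56
sun      35
Name: rain_mm, dtype: int64
reset_index():
    cond  rain_mm
0  cloud       56
1    sun       35
add column rain_mm_x3 = t['rain_mm'] * 3:
    cond  rain_mm  rain_mm_x3
0  cloud       56         168
1    sun       35         105
add column rain_mm_x3_x10 = t['rain_mm_x3'] * 10:
    cond  rain_mm  rain_mm_x3  rain_mm_x3_x10
0  cloud       56         168            1680
1    sun       35         105            1050
Reading off the sum of column 'rain_mm_x3_x10', we get 2730.

2730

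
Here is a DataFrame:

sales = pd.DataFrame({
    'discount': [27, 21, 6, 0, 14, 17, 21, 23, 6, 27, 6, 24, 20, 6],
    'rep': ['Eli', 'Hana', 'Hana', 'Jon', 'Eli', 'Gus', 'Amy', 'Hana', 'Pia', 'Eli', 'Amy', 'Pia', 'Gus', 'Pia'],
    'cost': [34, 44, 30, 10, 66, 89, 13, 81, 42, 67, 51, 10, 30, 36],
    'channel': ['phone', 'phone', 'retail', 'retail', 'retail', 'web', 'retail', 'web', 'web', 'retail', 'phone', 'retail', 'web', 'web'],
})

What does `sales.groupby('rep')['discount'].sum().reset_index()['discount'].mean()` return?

36.3333333333

group by rep, sum of discount:
rep
Amy     27
Eli     68
Gus     37
Hana    50
Jon      0
Pia     36
Name: discount, dtype: int64
reset_index():
    rep  discount
0   Amy        27
1   Eli        68
2   Gus        37
3  Hana        50
4   Jon         0
5   Pia        36
Then the mean of column 'discount': 36.3333333333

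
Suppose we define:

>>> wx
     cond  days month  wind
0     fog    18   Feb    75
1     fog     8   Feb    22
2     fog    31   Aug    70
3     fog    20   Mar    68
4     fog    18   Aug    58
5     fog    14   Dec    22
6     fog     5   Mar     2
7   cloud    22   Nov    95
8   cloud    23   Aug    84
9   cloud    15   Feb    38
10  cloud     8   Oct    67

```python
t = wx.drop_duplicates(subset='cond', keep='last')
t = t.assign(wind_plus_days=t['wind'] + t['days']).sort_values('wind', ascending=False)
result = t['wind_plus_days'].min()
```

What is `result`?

drop duplicate cond (keep=last):
     cond  days month  wind
6     fog     5   Mar     2
10  cloud     8   Oct    67
add column wind_plus_days = t['wind'] + t['days']:
     cond  days month  wind  wind_plus_days
6     fog     5   Mar     2               7
10  cloud     8   Oct    67              75
sort by wind descending:
     cond  days month  wind  wind_plus_days
10  cloud     8   Oct    67              75
6     fog     5   Mar     2               7
The min of column 'wind_plus_days' is 7.

7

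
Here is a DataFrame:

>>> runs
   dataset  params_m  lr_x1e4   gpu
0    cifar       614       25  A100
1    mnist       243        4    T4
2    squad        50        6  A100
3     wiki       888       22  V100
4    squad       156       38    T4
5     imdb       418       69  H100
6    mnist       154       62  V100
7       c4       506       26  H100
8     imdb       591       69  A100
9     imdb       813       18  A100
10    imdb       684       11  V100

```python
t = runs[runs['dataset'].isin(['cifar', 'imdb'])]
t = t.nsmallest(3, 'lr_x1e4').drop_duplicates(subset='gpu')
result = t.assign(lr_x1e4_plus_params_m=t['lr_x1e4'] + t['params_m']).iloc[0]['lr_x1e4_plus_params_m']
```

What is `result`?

695

filter rows where dataset in ['cifar', 'imdb']:
   dataset  params_m  lr_x1e4   gpu
0    cifar       614       25  A100
5     imdb       418       69  H100
8     imdb       591       69  A100
9     imdb       813       18  A100
10    imdb       684       11  V100
take 3 rows with smallest lr_x1e4:
   dataset  params_m  lr_x1e4   gpu
10    imdb       684       11  V100
9     imdb       813       18  A100
0    cifar       614       25  A100
drop duplicate gpu (keep=first):
   dataset  params_m  lr_x1e4   gpu
10    imdb       684       11  V100
9     imdb       813       18  A100
add column lr_x1e4_plus_params_m = t['lr_x1e4'] + t['params_m']:
   dataset  params_m  lr_x1e4   gpu  lr_x1e4_plus_params_m
10    imdb       684       11  V100                    695
9     imdb       813       18  A100                    831
Taking the value at position 0, column 'lr_x1e4_plus_params_m' gives 695.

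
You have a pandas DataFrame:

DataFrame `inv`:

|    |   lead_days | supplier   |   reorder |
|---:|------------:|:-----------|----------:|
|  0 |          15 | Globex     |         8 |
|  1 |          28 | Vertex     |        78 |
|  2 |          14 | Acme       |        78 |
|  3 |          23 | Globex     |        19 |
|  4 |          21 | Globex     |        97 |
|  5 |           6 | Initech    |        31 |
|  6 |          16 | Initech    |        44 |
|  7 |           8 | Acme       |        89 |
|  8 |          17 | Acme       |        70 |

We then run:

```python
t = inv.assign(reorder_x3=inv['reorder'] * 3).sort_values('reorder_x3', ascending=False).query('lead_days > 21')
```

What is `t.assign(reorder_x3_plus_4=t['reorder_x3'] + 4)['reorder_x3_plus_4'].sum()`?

add column reorder_x3 = inv['reorder'] * 3:
   lead_days supplier  reorder  reorder_x3
0         15   Globex        8          24
1         28   Vertex       78         234
2         14     Acme       78         234
3         23   Globex       19          57
4         21   Globex       97         291
5          6  Initech       31          93
6         16  Initech       44         132
7          8     Acme       89         267
8         17     Acme       70         210
sort by reorder_x3 descending:
   lead_days supplier  reorder  reorder_x3
4         21   Globex       97         291
7          8     Acme       89         267
1         28   Vertex       78         234
2         14     Acme       78         234
8         17     Acme       70         210
6         16  Initech       44         132
5          6  Initech       31          93
3         23   Globex       19          57
0         15   Globex        8          24
filter rows where lead_days > 21:
   lead_days supplier  reorder  reorder_x3
1         28   Vertex       78         234
3         23   Globex       19          57
add column reorder_x3_plus_4 = t['reorder_x3'] + 4:
   lead_days supplier  reorder  reorder_x3  reorder_x3_plus_4
1         28   Vertex       78         234                238
3         23   Globex       19          57                 61
Reading off the sum of column 'reorder_x3_plus_4', we get 299.

299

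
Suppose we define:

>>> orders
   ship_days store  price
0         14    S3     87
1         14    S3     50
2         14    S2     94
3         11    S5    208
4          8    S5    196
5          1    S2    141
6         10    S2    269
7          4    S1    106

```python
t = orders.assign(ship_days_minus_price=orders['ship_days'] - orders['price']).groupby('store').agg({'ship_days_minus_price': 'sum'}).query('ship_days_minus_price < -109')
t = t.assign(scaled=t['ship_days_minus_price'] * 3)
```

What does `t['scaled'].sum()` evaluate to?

-2592

add column ship_days_minus_price = orders['ship_days'] - orders['price']:
   ship_days store  price  ship_days_minus_price
0         14    S3     87                    -73
1         14    S3     50                    -36
2         14    S2     94                    -80
3         11    S5    208                   -197
4          8    S5    196                   -188
5          1    S2    141                   -140
6         10    S2    269                   -259
7          4    S1    106                   -102
group by store, sum of ship_days_minus_price:
       ship_days_minus_price
store                       
S1                      -102
S2                      -479
S3                      -109
S5                      -385
filter rows where ship_days_minus_price < -109:
       ship_days_minus_price
store                       
S2                      -479
S5                      -385
add column scaled = t['ship_days_minus_price'] * 3:
       ship_days_minus_price  scaled
store                               
S2                      -479   -1437
S5                      -385   -1155
Finally, sum of column 'scaled' = -2592.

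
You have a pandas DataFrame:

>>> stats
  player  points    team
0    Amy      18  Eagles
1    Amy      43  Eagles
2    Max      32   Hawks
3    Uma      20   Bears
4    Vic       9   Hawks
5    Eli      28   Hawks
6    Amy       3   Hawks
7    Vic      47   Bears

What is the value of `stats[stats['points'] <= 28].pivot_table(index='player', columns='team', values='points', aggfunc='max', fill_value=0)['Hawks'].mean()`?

filter rows where points <= 28:
  player  points    team
0    Amy      18  Eagles
3    Uma      20   Bears
4    Vic       9   Hawks
5    Eli      28   Hawks
6    Amy       3   Hawks
pivot: rows=player, cols=team, max(points):
team    Bears  Eagles  Hawks
player                      
Amy         0      18      3
Eli         0       0     28
Uma        20       0      0
Vic         0       0      9
Finally, mean of column 'Hawks' = 10.0.

10.0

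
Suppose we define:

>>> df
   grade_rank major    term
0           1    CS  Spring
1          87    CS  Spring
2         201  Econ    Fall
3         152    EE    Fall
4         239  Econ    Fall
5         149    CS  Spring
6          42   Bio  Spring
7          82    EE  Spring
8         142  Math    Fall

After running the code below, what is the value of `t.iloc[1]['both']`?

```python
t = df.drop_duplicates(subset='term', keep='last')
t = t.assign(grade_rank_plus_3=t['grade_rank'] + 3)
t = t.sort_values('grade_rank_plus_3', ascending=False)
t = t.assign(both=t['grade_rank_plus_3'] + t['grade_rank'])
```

167

drop duplicate term (keep=last):
   grade_rank major    term
7          82    EE  Spring
8         142  Math    Fall
add column grade_rank_plus_3 = t['grade_rank'] + 3:
   grade_rank major    term  grade_rank_plus_3
7          82    EE  Spring                 85
8         142  Math    Fall                145
sort by grade_rank_plus_3 descending:
   grade_rank major    term  grade_rank_plus_3
8         142  Math    Fall                145
7          82    EE  Spring                 85
add column both = t['grade_rank_plus_3'] + t['grade_rank']:
   grade_rank major    term  grade_rank_plus_3  both
8         142  Math    Fall                145   287
7          82    EE  Spring                 85   167
Then the value at position 1, column 'both': 167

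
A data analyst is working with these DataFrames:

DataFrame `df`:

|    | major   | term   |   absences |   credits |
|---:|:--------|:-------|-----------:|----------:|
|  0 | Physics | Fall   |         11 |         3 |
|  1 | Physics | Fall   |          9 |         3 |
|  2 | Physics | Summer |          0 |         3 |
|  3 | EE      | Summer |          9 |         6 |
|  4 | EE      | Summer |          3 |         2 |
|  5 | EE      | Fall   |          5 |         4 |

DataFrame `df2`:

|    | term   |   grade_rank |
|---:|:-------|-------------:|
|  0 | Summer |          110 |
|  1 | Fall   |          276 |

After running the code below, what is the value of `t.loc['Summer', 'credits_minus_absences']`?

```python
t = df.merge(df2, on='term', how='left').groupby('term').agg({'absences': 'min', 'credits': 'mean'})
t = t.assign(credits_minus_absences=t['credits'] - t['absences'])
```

merge on 'term' (how='left') → 6 rows:
     major    term  absences  credits  grade_rank
0  Physics    Fall        11        3         276
1  Physics    Fall         9        3         276
2  Physics  Summer         0        3         110
3       EE  Summer         9        6         110
4       EE  Summer         3        2         110
5       EE    Fall         5        4         276
group by term: min(absences), mean(credits):
        absences   credits
term                      
Fall           5  3.333333
Summer         0  3.666667
add column credits_minus_absences = t['credits'] - t['absences']:
        absences   credits  credits_minus_absences
term                                              
Fall           5  3.333333               -1.666667
Summer         0  3.666667                3.666667

3.66666666667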